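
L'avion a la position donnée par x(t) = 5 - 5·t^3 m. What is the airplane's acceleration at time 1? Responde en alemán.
Um dies zu lösen, müssen wir 2 Ableitungen unserer Gleichung für die Position x(t) = 5 - 5·t^3 nehmen. Die Ableitung von der Position ergibt die Geschwindigkeit: v(t) = -15·t^2. Durch Ableiten von der Geschwindigkeit erhalten wir die Beschleunigung: a(t) = -30·t. Aus der Gleichung für die Beschleunigung a(t) = -30·t, setzen wir t = 1 ein und erhalten a = -30.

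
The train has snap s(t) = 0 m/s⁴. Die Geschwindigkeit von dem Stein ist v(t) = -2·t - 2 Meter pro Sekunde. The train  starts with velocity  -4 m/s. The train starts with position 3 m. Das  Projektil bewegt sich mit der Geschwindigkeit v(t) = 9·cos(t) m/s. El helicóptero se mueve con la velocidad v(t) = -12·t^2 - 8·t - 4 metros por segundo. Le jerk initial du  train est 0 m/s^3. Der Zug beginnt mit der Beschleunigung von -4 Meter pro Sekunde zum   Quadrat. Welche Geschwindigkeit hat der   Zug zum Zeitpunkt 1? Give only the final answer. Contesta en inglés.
The answer is -8.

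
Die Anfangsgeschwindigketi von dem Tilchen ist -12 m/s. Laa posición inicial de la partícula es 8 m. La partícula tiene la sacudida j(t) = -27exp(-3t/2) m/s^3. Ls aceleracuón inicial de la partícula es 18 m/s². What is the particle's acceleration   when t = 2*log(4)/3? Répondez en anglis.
Starting from jerk j(t) = -27·exp(-3·t/2), we take 1 integral. The antiderivative of jerk, with a(0) = 18, gives acceleration: a(t) = 18·exp(-3·t/2). We have acceleration a(t) = 18·exp(-3·t/2). Substituting t = 2*log(4)/3: a(2*log(4)/3) = 9/2.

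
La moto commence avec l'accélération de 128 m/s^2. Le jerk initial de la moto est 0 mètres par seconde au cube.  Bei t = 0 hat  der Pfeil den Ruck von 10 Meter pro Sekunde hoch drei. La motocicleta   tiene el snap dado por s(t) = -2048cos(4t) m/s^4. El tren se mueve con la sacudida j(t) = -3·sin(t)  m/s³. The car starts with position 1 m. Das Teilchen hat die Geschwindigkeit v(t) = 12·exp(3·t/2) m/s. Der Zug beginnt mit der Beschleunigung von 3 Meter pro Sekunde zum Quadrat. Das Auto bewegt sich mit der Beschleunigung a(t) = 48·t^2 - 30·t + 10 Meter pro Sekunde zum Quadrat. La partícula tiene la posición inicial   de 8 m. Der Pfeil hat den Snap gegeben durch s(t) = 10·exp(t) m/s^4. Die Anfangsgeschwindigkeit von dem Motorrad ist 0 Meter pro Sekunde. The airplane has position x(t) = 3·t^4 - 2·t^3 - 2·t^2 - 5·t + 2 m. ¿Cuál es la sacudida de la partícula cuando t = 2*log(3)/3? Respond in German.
Ausgehend von der Geschwindigkeit v(t) = 12·exp(3·t/2), nehmen wir 2 Ableitungen. Durch Ableiten von der Geschwindigkeit erhalten wir die Beschleunigung: a(t) = 18·exp(3·t/2). Durch Ableiten von der Beschleunigung erhalten wir den Ruck: j(t) = 27·exp(3·t/2). Mit j(t) = 27·exp(3·t/2) und Einsetzen von t = 2*log(3)/3, finden wir j = 81.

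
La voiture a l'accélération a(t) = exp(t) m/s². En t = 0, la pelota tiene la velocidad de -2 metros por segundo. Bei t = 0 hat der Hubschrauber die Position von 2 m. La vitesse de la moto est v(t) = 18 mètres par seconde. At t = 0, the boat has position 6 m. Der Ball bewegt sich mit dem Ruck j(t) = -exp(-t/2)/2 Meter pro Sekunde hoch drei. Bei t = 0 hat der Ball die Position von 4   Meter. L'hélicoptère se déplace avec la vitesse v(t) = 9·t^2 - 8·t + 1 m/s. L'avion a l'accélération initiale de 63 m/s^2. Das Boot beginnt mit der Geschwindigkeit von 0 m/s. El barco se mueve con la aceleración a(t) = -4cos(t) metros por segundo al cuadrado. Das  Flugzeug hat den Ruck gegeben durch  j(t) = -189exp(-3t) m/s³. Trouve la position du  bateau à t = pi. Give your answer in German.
Um dies zu lösen, müssen wir 2 Stammfunktionen unserer Gleichung für die Beschleunigung a(t) = -4·cos(t) finden. Durch Integration von der Beschleunigung und Verwendung der Anfangsbedingung v(0) = 0, erhalten wir v(t) = -4·sin(t). Die Stammfunktion von der Geschwindigkeit ist die Position. Mit x(0) = 6 erhalten wir x(t) = 4·cos(t) + 2. Aus der Gleichung für die Position x(t) = 4·cos(t) + 2, setzen wir t = pi ein und erhalten x = -2.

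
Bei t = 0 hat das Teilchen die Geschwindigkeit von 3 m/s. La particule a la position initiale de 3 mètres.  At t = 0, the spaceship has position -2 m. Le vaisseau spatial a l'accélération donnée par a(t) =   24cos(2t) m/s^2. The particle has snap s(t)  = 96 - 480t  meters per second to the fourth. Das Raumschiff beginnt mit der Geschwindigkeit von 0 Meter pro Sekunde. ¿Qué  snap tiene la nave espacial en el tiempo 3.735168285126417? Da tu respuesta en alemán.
Ausgehend von der Beschleunigung a(t) = 24·cos(2·t), nehmen wir 2 Ableitungen. Durch Ableiten von der Beschleunigung erhalten wir den Ruck: j(t) = -48·sin(2·t). Durch Ableiten von dem Ruck erhalten wir den Snap: s(t) = -96·cos(2·t). Mit s(t) = -96·cos(2·t) und Einsetzen von t = 3.735168285126417, finden wir s = -35.9330917993997.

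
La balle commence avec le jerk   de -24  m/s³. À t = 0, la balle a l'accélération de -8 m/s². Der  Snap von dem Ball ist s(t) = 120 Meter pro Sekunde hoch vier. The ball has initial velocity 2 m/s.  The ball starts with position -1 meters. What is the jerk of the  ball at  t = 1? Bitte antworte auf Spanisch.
Partiendo del snap s(t) = 120, tomamos 1 integral. Tomando ∫s(t)dt y aplicando j(0) = -24, encontramos j(t) = 120·t - 24. Tenemos la sacudida j(t) = 120·t - 24. Sustituyendo t = 1: j(1) = 96.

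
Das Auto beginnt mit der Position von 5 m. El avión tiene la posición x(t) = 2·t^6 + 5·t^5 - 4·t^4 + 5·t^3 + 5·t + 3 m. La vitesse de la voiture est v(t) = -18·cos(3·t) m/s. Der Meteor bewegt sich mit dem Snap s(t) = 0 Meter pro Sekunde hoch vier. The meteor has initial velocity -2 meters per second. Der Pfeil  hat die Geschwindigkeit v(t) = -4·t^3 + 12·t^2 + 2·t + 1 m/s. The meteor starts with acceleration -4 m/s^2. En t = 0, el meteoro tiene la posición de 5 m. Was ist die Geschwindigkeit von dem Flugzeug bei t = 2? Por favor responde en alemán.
Wir müssen unsere Gleichung für die Position x(t) = 2·t^6 + 5·t^5 - 4·t^4 + 5·t^3 + 5·t + 3 1-mal ableiten. Mit d/dt von x(t) finden wir v(t) = 12·t^5 + 25·t^4 - 16·t^3 + 15·t^2 + 5. Wir haben die Geschwindigkeit v(t) = 12·t^5 + 25·t^4 - 16·t^3 + 15·t^2 + 5. Durch Einsetzen von t = 2: v(2) = 721.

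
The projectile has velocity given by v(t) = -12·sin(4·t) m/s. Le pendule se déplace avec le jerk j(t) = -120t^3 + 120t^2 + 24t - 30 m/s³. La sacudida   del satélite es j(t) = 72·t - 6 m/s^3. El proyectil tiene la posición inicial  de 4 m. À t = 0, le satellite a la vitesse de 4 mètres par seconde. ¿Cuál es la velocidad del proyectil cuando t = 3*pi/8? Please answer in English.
Using v(t) = -12·sin(4·t) and substituting t = 3*pi/8, we find v = 12.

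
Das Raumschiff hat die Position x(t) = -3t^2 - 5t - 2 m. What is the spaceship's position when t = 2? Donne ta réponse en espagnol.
De la ecuación de la posición x(t) = -3·t^2 - 5·t - 2, sustituimos t = 2 para obtener x = -24.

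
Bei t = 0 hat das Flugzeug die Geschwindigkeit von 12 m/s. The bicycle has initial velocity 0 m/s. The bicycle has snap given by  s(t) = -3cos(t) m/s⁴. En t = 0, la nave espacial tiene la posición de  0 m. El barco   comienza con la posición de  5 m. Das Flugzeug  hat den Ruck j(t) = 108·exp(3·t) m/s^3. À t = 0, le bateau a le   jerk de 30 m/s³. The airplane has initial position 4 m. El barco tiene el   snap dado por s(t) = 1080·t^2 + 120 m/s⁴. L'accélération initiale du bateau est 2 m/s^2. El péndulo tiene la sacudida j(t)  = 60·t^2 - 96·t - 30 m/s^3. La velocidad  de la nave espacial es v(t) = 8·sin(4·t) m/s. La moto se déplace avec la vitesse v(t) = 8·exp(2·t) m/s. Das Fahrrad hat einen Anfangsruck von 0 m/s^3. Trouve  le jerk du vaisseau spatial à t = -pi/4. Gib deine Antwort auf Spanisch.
Partiendo de la velocidad v(t) = 8·sin(4·t), tomamos 2 derivadas. Tomando d/dt de v(t), encontramos a(t) = 32·cos(4·t). Derivando la aceleración, obtenemos la sacudida: j(t) = -128·sin(4·t). Tenemos la sacudida j(t) = -128·sin(4·t). Sustituyendo t = -pi/4: j(-pi/4) = 0.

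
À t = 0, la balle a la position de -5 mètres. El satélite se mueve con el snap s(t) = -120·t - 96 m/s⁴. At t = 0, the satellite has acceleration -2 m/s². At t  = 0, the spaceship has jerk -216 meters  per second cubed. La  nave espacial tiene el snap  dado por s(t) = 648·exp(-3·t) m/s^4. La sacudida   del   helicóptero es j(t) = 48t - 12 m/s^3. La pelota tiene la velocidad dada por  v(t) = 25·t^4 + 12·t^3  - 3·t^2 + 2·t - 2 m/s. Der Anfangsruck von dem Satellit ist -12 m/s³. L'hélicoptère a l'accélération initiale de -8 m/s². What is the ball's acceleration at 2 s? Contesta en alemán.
Wir müssen unsere Gleichung für die Geschwindigkeit v(t) = 25·t^4 + 12·t^3 - 3·t^2 + 2·t - 2 1-mal ableiten. Mit d/dt von v(t) finden wir a(t) = 100·t^3 + 36·t^2 - 6·t + 2. Aus der Gleichung für die Beschleunigung a(t) = 100·t^3 + 36·t^2 - 6·t + 2, setzen wir t = 2 ein und erhalten a = 934.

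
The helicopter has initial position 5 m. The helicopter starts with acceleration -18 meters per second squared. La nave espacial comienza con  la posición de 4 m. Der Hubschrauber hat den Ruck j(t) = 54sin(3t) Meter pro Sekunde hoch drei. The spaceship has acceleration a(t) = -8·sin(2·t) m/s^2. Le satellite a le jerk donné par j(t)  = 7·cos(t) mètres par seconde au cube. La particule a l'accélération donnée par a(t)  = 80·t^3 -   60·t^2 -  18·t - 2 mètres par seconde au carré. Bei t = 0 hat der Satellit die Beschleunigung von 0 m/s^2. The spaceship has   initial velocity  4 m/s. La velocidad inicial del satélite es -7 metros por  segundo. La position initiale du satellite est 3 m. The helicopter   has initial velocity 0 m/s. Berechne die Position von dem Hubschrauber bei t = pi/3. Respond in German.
Wir müssen unsere Gleichung für den Ruck j(t) = 54·sin(3·t) 3-mal integrieren. Mit ∫j(t)dt und Anwendung von a(0) = -18, finden wir a(t) = -18·cos(3·t). Mit ∫a(t)dt und Anwendung von v(0) = 0, finden wir v(t) = -6·sin(3·t). Mit ∫v(t)dt und Anwendung von x(0) = 5, finden wir x(t) = 2·cos(3·t) + 3. Aus der Gleichung für die Position x(t) = 2·cos(3·t) + 3, setzen wir t = pi/3 ein und erhalten x = 1.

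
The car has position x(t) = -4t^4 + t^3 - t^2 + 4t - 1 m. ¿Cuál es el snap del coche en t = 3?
Partiendo de la posición x(t) = -4·t^4 + t^3 - t^2 + 4·t - 1, tomamos 4 derivadas. Tomando d/dt de x(t), encontramos v(t) = -16·t^3 + 3·t^2 - 2·t + 4. La derivada de la velocidad da la aceleración: a(t) = -48·t^2 + 6·t - 2. Derivando la aceleración, obtenemos la sacudida: j(t) = 6 - 96·t. La derivada de la sacudida da el snap: s(t) = -96. Tenemos el snap s(t) = -96. Sustituyendo t = 3: s(3) = -96.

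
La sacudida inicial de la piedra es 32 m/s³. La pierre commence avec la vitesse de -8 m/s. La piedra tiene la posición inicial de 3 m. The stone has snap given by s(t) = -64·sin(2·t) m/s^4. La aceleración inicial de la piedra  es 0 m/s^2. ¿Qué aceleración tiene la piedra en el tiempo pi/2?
Necesitamos integrar nuestra ecuación del snap s(t) = -64·sin(2·t) 2 veces. Tomando ∫s(t)dt y aplicando j(0) = 32, encontramos j(t) = 32·cos(2·t). La antiderivada de la sacudida, con a(0) = 0, da la aceleración: a(t) = 16·sin(2·t). Tenemos la aceleración a(t) = 16·sin(2·t). Sustituyendo t = pi/2: a(pi/2) = 0.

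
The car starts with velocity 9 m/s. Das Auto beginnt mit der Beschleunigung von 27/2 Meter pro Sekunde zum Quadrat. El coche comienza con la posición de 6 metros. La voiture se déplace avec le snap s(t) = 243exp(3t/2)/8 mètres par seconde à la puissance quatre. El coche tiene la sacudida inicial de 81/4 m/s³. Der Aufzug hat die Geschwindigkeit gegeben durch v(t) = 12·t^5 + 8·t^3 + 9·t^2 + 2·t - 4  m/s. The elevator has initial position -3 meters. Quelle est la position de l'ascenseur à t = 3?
Nous devons intégrer notre équation de la vitesse v(t) = 12·t^5 + 8·t^3 + 9·t^2 + 2·t - 4 1 fois. L'intégrale de la vitesse, avec x(0) = -3, donne la position: x(t) = 2·t^6 + 2·t^4 + 3·t^3 + t^2 - 4·t - 3. En utilisant x(t) = 2·t^6 + 2·t^4 + 3·t^3 + t^2 - 4·t - 3 et en substituant t = 3, nous trouvons x = 1695.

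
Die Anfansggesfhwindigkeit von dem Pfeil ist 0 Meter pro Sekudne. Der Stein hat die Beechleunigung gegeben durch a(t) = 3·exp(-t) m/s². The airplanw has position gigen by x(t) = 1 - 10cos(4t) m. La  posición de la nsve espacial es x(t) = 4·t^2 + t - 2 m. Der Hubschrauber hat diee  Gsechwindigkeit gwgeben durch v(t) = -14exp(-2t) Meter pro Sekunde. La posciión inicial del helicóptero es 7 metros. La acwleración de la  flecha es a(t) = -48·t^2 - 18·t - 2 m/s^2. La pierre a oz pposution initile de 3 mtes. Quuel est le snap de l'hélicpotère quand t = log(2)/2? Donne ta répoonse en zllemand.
Wir müssen unsere Gleichung für die Geschwindigkeit v(t) = -14·exp(-2·t) 3-mal ableiten. Mit d/dt von v(t) finden wir a(t) = 28·exp(-2·t). Mit d/dt von a(t) finden wir j(t) = -56·exp(-2·t). Die Ableitung von dem Ruck ergibt den Snap: s(t) = 112·exp(-2·t). Mit s(t) = 112·exp(-2·t) und Einsetzen von t = log(2)/2, finden wir s = 56.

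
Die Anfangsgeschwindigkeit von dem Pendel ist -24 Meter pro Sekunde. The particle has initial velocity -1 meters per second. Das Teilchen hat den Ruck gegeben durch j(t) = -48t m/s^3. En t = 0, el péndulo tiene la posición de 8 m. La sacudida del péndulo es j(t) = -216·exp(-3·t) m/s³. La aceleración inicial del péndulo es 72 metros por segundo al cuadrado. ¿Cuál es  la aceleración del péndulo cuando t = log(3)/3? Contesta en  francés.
Pour résoudre ceci, nous devons prendre 1 intégrale de notre équation du jerk j(t) = -216·exp(-3·t). En intégrant le jerk et en utilisant la condition initiale a(0) = 72, nous obtenons a(t) = 72·exp(-3·t). Nous avons l'accélération a(t) = 72·exp(-3·t). En substituant t = log(3)/3: a(log(3)/3) = 24.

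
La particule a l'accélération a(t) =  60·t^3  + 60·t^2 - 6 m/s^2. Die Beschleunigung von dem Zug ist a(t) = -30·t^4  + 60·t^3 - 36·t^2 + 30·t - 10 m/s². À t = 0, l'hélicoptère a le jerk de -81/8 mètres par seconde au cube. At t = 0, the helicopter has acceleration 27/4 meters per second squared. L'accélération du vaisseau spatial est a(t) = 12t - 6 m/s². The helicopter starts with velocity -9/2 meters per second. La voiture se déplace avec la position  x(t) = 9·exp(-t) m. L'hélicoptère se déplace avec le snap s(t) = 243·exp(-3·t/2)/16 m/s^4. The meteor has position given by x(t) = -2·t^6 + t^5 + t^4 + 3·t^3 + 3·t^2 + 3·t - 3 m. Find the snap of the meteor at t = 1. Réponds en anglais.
To solve this, we need to take 4 derivatives of our position equation x(t) = -2·t^6 + t^5 + t^4 + 3·t^3 + 3·t^2 + 3·t - 3. Taking d/dt of x(t), we find v(t) = -12·t^5 + 5·t^4 + 4·t^3 + 9·t^2 + 6·t + 3. Differentiating velocity, we get acceleration: a(t) = -60·t^4 + 20·t^3 + 12·t^2 + 18·t + 6. Differentiating acceleration, we get jerk: j(t) = -240·t^3 + 60·t^2 + 24·t + 18. The derivative of jerk gives snap: s(t) = -720·t^2 + 120·t + 24. From the given snap equation s(t) = -720·t^2 + 120·t + 24, we substitute t = 1 to get s = -576.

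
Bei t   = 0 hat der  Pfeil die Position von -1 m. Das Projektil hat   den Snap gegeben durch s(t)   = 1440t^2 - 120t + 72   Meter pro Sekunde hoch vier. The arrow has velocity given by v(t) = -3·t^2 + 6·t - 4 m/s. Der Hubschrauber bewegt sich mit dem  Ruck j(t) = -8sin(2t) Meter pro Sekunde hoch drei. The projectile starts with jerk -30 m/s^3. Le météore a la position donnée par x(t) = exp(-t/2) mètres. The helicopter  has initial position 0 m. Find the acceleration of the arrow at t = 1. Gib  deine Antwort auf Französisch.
Nous devons dériver notre équation de la vitesse v(t) = -3·t^2 + 6·t - 4 1 fois. En dérivant la vitesse, nous obtenons l'accélération: a(t) = 6 - 6·t. En utilisant a(t) = 6 - 6·t et en substituant t = 1, nous trouvons a = 0.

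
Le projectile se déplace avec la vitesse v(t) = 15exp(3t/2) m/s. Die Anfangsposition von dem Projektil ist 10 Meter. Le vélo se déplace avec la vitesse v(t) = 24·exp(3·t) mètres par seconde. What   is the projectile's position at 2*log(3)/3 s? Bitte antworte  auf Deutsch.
Um dies zu lösen, müssen wir 1 Integral unserer Gleichung für die Geschwindigkeit v(t) = 15·exp(3·t/2) finden. Das Integral von der Geschwindigkeit, mit x(0) = 10, ergibt die Position: x(t) = 10·exp(3·t/2). Mit x(t) = 10·exp(3·t/2) und Einsetzen von t = 2*log(3)/3, finden wir x = 30.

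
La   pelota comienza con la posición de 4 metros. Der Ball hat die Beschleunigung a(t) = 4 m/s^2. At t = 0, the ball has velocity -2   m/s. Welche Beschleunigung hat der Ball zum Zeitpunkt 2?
Aus der Gleichung für die Beschleunigung a(t) = 4, setzen wir t = 2 ein und erhalten a = 4.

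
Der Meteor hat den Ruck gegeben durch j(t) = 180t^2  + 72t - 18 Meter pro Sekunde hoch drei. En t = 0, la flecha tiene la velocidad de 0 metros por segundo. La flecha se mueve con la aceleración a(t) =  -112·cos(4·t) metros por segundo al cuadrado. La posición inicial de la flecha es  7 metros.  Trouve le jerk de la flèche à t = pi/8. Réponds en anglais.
Starting from acceleration a(t) = -112·cos(4·t), we take 1 derivative. Taking d/dt of a(t), we find j(t) = 448·sin(4·t). From the given jerk equation j(t) = 448·sin(4·t), we substitute t = pi/8 to get j = 448.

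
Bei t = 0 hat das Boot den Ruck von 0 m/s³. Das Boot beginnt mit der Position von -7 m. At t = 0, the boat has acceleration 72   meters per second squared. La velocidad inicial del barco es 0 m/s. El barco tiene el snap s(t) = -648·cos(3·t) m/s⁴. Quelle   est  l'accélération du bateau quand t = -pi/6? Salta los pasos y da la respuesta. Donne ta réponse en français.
À t = -pi/6, a = 0.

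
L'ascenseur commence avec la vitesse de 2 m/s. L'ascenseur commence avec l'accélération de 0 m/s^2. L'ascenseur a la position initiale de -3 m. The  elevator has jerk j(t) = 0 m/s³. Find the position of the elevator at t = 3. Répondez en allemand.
Wir müssen das Integral unserer Gleichung für den Ruck j(t) = 0 3-mal finden. Mit ∫j(t)dt und Anwendung von a(0) = 0, finden wir a(t) = 0. Die Stammfunktion von der Beschleunigung, mit v(0) = 2, ergibt die Geschwindigkeit: v(t) = 2. Durch Integration von der Geschwindigkeit und Verwendung der Anfangsbedingung x(0) = -3, erhalten wir x(t) = 2·t - 3. Aus der Gleichung für die Position x(t) = 2·t - 3, setzen wir t = 3 ein und erhalten x = 3.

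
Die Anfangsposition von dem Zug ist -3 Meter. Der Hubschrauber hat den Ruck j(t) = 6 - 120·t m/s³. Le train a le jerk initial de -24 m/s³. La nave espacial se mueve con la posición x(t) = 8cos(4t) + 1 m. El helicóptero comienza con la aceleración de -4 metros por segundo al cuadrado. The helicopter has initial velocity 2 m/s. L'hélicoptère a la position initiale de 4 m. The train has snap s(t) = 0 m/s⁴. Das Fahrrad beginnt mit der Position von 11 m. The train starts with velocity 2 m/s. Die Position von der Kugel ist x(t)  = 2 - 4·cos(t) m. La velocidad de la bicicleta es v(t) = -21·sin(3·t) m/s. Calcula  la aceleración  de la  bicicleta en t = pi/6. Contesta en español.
Debemos derivar nuestra ecuación de la velocidad v(t) = -21·sin(3·t) 1 vez. Tomando d/dt de v(t), encontramos a(t) = -63·cos(3·t). Tenemos la aceleración a(t) = -63·cos(3·t). Sustituyendo t = pi/6: a(pi/6) = 0.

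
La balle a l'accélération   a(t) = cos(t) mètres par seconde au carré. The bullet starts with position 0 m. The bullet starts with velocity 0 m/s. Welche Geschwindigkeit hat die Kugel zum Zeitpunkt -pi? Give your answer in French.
Nous devons intégrer notre équation de l'accélération a(t) = cos(t) 1 fois. La primitive de l'accélération, avec v(0) = 0, donne la vitesse: v(t) = sin(t). De l'équation de la vitesse v(t) = sin(t), nous substituons t = -pi pour obtenir v = 0.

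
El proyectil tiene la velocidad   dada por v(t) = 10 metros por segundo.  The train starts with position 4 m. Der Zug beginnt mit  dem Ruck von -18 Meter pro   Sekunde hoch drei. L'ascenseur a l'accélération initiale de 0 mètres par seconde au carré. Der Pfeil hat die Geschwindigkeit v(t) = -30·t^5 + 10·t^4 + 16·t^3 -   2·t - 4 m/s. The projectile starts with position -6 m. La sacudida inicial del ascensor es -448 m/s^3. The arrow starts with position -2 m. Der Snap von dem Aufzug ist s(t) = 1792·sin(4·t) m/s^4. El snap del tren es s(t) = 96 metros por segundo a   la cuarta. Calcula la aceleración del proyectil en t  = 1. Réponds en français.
Nous devons dériver notre équation de la vitesse v(t) = 10 1 fois. La dérivée de la vitesse donne l'accélération: a(t) = 0. Nous avons l'accélération a(t) = 0. En substituant t = 1: a(1) = 0.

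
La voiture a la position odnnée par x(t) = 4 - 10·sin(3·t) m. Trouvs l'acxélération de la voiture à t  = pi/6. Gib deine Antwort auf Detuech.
Wir müssen unsere Gleichung für die Position x(t) = 4 - 10·sin(3·t) 2-mal ableiten. Durch Ableiten von der Position erhalten wir die Geschwindigkeit: v(t) = -30·cos(3·t). Durch Ableiten von der Geschwindigkeit erhalten wir die Beschleunigung: a(t) = 90·sin(3·t). Wir haben die Beschleunigung a(t) = 90·sin(3·t). Durch Einsetzen von t = pi/6: a(pi/6) = 90.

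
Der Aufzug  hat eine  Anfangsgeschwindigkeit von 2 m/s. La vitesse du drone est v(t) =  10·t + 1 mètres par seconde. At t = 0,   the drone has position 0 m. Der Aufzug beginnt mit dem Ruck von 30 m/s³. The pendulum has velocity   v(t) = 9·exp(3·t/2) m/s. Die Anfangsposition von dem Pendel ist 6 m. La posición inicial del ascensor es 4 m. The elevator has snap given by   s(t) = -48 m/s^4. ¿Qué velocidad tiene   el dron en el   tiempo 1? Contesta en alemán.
Wir haben die Geschwindigkeit v(t) = 10·t + 1. Durch Einsetzen von t = 1: v(1) = 11.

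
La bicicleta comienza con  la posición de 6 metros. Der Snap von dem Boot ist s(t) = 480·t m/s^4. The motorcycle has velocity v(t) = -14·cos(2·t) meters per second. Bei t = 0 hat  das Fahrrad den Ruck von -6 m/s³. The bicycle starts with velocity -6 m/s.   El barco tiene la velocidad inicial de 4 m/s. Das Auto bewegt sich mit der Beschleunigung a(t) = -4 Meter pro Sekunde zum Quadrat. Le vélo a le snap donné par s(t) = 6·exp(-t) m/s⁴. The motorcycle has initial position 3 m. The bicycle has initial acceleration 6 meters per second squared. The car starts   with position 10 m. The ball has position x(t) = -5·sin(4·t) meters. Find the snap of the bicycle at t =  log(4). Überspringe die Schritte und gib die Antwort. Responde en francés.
Le snap à t = log(4) est s = 3/2.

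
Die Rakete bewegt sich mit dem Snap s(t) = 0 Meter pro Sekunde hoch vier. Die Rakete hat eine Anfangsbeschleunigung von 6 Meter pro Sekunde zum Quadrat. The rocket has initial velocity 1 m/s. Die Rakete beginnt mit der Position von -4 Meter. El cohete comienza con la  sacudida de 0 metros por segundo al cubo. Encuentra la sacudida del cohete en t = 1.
Debemos encontrar la antiderivada de nuestra ecuación del snap s(t) = 0 1 vez. Tomando ∫s(t)dt y aplicando j(0) = 0, encontramos j(t) = 0. Usando j(t) = 0 y sustituyendo t = 1, encontramos j = 0.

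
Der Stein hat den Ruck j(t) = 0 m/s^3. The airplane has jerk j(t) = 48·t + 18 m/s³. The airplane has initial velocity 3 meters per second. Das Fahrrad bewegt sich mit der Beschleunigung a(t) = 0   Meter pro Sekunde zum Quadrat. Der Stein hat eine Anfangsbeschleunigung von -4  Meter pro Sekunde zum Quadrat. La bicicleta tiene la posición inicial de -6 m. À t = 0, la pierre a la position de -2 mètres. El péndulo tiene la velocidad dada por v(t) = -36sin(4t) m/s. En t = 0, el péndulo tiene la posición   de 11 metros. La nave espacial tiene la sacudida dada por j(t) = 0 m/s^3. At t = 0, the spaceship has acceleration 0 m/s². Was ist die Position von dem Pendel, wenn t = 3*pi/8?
Wir müssen unsere Gleichung für die Geschwindigkeit v(t) = -36·sin(4·t) 1-mal integrieren. Mit ∫v(t)dt und Anwendung von x(0) = 11, finden wir x(t) = 9·cos(4·t) + 2. Wir haben die Position x(t) = 9·cos(4·t) + 2. Durch Einsetzen von t = 3*pi/8: x(3*pi/8) = 2.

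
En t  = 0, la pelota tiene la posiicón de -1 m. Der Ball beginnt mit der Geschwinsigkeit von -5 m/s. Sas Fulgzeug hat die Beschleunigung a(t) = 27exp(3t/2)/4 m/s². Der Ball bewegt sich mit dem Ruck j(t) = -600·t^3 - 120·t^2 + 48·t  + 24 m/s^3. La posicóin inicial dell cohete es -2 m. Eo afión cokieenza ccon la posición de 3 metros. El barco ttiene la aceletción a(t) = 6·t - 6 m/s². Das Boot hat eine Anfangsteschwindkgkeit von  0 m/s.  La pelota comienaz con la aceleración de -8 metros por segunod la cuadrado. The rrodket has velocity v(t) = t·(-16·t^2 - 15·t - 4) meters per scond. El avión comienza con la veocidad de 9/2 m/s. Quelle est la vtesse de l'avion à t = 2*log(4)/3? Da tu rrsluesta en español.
Necesitamos integrar nuestra ecuación de la aceleración a(t) = 27·exp(3·t/2)/4 1 vez. Tomando ∫a(t)dt y aplicando v(0) = 9/2, encontramos v(t) = 9·exp(3·t/2)/2. Tenemos la velocidad v(t) = 9·exp(3·t/2)/2. Sustituyendo t = 2*log(4)/3: v(2*log(4)/3) = 18.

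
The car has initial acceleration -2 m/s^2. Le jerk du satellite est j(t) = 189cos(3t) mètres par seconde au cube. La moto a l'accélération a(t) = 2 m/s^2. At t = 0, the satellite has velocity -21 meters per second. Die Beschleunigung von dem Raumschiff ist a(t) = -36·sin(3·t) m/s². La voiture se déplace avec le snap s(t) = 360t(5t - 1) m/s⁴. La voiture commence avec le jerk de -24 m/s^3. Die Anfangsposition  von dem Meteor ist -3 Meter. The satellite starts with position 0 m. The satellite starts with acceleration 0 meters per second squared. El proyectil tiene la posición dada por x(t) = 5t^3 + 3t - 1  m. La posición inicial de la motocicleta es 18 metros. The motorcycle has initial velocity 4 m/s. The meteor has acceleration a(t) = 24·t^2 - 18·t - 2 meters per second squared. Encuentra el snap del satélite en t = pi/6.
Para resolver esto, necesitamos tomar 1 derivada de nuestra ecuación de la sacudida j(t) = 189·cos(3·t). Derivando la sacudida, obtenemos el snap: s(t) = -567·sin(3·t). Tenemos el snap s(t) = -567·sin(3·t). Sustituyendo t = pi/6: s(pi/6) = -567.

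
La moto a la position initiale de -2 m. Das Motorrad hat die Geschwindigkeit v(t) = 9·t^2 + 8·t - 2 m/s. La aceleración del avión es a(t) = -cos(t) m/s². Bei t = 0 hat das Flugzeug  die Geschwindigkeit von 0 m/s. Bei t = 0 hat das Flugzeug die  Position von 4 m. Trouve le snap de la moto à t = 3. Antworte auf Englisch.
We must differentiate our velocity equation v(t) = 9·t^2 + 8·t - 2 3 times. Taking d/dt of v(t), we find a(t) = 18·t + 8. Differentiating acceleration, we get jerk: j(t) = 18. Taking d/dt of j(t), we find s(t) = 0. We have snap s(t) = 0. Substituting t = 3: s(3) = 0.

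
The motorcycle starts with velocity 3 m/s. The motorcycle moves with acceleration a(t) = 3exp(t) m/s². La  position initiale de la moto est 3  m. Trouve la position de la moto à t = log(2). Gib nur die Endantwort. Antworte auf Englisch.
At t = log(2), x = 6.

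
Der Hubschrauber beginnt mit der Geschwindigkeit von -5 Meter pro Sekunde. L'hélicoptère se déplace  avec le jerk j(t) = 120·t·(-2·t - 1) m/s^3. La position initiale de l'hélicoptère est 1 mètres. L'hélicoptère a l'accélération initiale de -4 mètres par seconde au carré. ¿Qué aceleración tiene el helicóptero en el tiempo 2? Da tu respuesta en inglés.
We must find the antiderivative of our jerk equation j(t) = 120·t·(-2·t - 1) 1 time. Taking ∫j(t)dt and applying a(0) = -4, we find a(t) = -80·t^3 - 60·t^2 - 4. Using a(t) = -80·t^3 - 60·t^2 - 4 and substituting t = 2, we find a = -884.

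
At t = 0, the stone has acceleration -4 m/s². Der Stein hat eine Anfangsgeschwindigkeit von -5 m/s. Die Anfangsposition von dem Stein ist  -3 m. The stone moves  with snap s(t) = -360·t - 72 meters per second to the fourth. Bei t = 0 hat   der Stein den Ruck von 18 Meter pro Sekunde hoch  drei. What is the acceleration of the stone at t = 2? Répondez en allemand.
Wir müssen unsere Gleichung für den Snap s(t) = -360·t - 72 2-mal integrieren. Die Stammfunktion von dem Snap ist der Ruck. Mit j(0) = 18 erhalten wir j(t) = -180·t^2 - 72·t + 18. Das Integral von dem Ruck, mit a(0) = -4, ergibt die Beschleunigung: a(t) = -60·t^3 - 36·t^2 + 18·t - 4. Mit a(t) = -60·t^3 - 36·t^2 + 18·t - 4 und Einsetzen von t = 2, finden wir a = -592.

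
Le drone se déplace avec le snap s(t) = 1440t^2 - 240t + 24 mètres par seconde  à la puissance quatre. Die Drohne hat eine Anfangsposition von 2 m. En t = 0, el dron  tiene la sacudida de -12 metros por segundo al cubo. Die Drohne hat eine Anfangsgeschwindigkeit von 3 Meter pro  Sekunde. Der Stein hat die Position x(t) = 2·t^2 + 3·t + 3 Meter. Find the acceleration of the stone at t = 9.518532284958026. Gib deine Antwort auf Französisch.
Pour résoudre ceci, nous devons prendre 2 dérivées de notre équation de la position x(t) = 2·t^2 + 3·t + 3. En prenant d/dt de x(t), nous trouvons v(t) = 4·t + 3. En prenant d/dt de v(t), nous trouvons a(t) = 4. Nous avons l'accélération a(t) = 4. En substituant t = 9.518532284958026: a(9.518532284958026) = 4.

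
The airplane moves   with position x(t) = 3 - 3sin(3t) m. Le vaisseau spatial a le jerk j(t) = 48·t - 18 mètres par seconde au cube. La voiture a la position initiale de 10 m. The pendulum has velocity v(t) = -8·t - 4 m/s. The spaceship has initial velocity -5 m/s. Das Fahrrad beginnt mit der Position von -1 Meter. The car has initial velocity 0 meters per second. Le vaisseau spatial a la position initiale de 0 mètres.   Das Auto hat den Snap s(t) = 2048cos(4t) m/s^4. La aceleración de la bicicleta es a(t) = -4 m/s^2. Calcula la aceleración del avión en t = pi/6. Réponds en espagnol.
Para resolver esto, necesitamos tomar 2 derivadas de nuestra ecuación de la posición x(t) = 3 - 3·sin(3·t). Derivando la posición, obtenemos la velocidad: v(t) = -9·cos(3·t). La derivada de la velocidad da la aceleración: a(t) = 27·sin(3·t). Usando a(t) = 27·sin(3·t) y sustituyendo t = pi/6, encontramos a = 27.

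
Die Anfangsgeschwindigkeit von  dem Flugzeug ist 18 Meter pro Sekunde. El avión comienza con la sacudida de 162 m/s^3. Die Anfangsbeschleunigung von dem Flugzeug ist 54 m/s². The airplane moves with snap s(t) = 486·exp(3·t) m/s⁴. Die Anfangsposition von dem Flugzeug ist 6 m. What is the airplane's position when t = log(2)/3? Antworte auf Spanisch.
Para resolver esto, necesitamos tomar 4 antiderivadas de nuestra ecuación del snap s(t) = 486·exp(3·t). Tomando ∫s(t)dt y aplicando j(0) = 162, encontramos j(t) = 162·exp(3·t). La antiderivada de la sacudida, con a(0) = 54, da la aceleración: a(t) = 54·exp(3·t). La integral de la aceleración es la velocidad. Usando v(0) = 18, obtenemos v(t) = 18·exp(3·t). La integral de la velocidad es la posición. Usando x(0) = 6, obtenemos x(t) = 6·exp(3·t). De la ecuación de la posición x(t) = 6·exp(3·t), sustituimos t = log(2)/3 para obtener x = 12.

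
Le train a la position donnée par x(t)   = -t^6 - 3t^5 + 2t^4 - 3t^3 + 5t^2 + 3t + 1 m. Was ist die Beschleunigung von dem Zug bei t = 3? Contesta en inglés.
We must differentiate our position equation x(t) = -t^6 - 3·t^5 + 2·t^4 - 3·t^3 + 5·t^2 + 3·t + 1 2 times. Taking d/dt of x(t), we find v(t) = -6·t^5 - 15·t^4 + 8·t^3 - 9·t^2 + 10·t + 3. The derivative of velocity gives acceleration: a(t) = -30·t^4 - 60·t^3 + 24·t^2 - 18·t + 10. We have acceleration a(t) = -30·t^4 - 60·t^3 + 24·t^2 - 18·t + 10. Substituting t = 3: a(3) = -3878.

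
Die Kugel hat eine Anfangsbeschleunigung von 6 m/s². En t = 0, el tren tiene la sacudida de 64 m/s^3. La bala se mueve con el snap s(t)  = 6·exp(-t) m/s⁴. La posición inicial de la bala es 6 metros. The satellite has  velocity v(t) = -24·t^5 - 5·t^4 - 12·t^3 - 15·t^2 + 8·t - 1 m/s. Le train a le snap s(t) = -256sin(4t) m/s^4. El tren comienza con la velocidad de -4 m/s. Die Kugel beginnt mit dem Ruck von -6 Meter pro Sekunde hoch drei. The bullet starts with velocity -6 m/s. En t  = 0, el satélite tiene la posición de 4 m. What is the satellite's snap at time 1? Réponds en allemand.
Ausgehend von der Geschwindigkeit v(t) = -24·t^5 - 5·t^4 - 12·t^3 - 15·t^2 + 8·t - 1, nehmen wir 3 Ableitungen. Durch Ableiten von der Geschwindigkeit erhalten wir die Beschleunigung: a(t) = -120·t^4 - 20·t^3 - 36·t^2 - 30·t + 8. Mit d/dt von a(t) finden wir j(t) = -480·t^3 - 60·t^2 - 72·t - 30. Die Ableitung von dem Ruck ergibt den Snap: s(t) = -1440·t^2 - 120·t - 72. Mit s(t) = -1440·t^2 - 120·t - 72 und Einsetzen von t = 1, finden wir s = -1632.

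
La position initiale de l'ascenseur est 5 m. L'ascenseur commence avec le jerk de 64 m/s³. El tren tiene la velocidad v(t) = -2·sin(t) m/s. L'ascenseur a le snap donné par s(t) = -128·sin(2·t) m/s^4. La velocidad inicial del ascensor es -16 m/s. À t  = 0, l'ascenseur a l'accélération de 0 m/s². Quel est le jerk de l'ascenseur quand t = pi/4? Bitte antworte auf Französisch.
Pour résoudre ceci, nous devons prendre 1 primitive de notre équation du snap s(t) = -128·sin(2·t). En prenant ∫s(t)dt et en appliquant j(0) = 64, nous trouvons j(t) = 64·cos(2·t). Nous avons le jerk j(t) = 64·cos(2·t). En substituant t = pi/4: j(pi/4) = 0.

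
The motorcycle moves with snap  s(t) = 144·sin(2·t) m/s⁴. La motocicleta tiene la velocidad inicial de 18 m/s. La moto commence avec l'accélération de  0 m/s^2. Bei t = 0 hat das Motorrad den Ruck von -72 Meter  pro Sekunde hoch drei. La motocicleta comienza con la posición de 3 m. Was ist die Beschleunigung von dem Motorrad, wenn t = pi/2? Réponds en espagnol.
Necesitamos integrar nuestra ecuación del snap s(t) = 144·sin(2·t) 2 veces. La integral del snap es la sacudida. Usando j(0) = -72, obtenemos j(t) = -72·cos(2·t). Tomando ∫j(t)dt y aplicando a(0) = 0, encontramos a(t) = -36·sin(2·t). Usando a(t) = -36·sin(2·t) y sustituyendo t = pi/2, encontramos a = 0.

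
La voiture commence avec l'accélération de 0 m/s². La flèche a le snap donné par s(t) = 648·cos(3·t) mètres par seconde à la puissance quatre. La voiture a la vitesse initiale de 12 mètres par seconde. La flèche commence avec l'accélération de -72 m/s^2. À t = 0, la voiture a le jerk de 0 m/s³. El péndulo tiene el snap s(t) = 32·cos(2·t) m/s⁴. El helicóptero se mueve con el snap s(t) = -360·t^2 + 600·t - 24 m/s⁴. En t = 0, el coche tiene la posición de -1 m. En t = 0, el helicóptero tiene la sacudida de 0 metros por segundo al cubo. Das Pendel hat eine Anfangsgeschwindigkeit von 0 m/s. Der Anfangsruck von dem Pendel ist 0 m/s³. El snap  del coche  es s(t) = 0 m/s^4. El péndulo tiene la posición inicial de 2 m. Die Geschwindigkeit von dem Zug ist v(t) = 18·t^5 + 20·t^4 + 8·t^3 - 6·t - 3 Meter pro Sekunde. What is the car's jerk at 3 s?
We must find the integral of our snap equation s(t) = 0 1 time. Integrating snap and using the initial condition j(0) = 0, we get j(t) = 0. Using j(t) = 0 and substituting t = 3, we find j = 0.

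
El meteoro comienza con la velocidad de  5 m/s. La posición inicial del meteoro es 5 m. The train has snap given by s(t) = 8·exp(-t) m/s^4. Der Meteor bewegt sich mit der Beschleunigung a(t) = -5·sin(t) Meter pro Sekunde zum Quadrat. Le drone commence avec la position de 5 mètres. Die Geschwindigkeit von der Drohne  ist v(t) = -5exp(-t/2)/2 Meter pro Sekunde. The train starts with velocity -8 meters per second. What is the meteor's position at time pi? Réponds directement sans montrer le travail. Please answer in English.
x(pi) = 5.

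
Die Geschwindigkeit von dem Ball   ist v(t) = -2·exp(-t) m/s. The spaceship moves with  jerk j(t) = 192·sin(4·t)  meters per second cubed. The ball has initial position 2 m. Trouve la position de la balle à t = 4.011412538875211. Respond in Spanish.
Partiendo de la velocidad v(t) = -2·exp(-t), tomamos 1 antiderivada. La antiderivada de la velocidad, con x(0) = 2, da la posición: x(t) = 2·exp(-t). Tenemos la posición x(t) = 2·exp(-t). Sustituyendo t = 4.011412538875211: x(4.011412538875211) = 0.0362155983860977.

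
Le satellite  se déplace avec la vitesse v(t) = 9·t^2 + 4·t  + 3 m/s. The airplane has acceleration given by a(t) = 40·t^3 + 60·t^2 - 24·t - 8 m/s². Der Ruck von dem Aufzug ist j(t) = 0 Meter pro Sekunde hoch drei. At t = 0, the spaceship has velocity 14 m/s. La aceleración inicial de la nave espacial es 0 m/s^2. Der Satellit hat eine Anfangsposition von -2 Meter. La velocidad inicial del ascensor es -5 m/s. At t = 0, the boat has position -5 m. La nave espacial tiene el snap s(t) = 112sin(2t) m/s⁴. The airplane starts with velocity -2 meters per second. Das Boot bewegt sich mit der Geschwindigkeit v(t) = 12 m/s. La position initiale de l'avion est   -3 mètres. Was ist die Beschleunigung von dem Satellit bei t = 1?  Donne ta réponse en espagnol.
Partiendo de la velocidad v(t) = 9·t^2 + 4·t + 3, tomamos 1 derivada. La derivada de la velocidad da la aceleración: a(t) = 18·t + 4. Usando a(t) = 18·t + 4 y sustituyendo t = 1, encontramos a = 22.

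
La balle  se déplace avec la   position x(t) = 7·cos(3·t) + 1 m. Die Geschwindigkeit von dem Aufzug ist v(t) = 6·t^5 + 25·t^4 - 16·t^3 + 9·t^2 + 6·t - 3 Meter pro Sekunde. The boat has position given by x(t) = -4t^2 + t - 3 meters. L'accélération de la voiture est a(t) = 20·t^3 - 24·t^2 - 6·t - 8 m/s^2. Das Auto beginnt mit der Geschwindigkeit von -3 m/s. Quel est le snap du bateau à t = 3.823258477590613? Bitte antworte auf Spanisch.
Partiendo de la posición x(t) = -4·t^2 + t - 3, tomamos 4 derivadas. Derivando la posición, obtenemos la velocidad: v(t) = 1 - 8·t. Derivando la velocidad, obtenemos la aceleración: a(t) = -8. Tomando d/dt de a(t), encontramos j(t) = 0. Tomando d/dt de j(t), encontramos s(t) = 0. Usando s(t) = 0 y sustituyendo t = 3.823258477590613, encontramos s = 0.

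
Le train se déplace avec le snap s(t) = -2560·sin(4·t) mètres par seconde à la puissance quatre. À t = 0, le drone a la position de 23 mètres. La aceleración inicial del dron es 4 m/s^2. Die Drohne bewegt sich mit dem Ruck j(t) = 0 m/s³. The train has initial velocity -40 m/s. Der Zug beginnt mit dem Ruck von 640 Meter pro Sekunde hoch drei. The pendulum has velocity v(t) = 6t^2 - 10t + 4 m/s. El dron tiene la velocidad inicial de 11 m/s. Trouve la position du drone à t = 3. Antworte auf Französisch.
Nous devons trouver la primitive de notre équation du jerk j(t) = 0 3 fois. En prenant ∫j(t)dt et en appliquant a(0) = 4, nous trouvons a(t) = 4. En intégrant l'accélération et en utilisant la condition initiale v(0) = 11, nous obtenons v(t) = 4·t + 11. La primitive de la vitesse est la position. En utilisant x(0) = 23, nous obtenons x(t) = 2·t^2 + 11·t + 23. En utilisant x(t) = 2·t^2 + 11·t + 23 et en substituant t = 3, nous trouvons x = 74.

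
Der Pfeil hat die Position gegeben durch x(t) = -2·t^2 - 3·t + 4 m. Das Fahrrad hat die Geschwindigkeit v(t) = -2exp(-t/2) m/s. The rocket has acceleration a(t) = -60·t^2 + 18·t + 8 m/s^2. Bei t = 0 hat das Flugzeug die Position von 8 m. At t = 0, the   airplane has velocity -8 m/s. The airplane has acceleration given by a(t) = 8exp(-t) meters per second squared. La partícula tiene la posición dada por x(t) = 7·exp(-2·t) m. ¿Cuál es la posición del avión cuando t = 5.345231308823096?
Debemos encontrar la integral de nuestra ecuación de la aceleración a(t) = 8·exp(-t) 2 veces. La antiderivada de la aceleración es la velocidad. Usando v(0) = -8, obtenemos v(t) = -8·exp(-t). Integrando la velocidad y usando la condición inicial x(0) = 8, obtenemos x(t) = 8·exp(-t). Usando x(t) = 8·exp(-t) y sustituyendo t = 5.345231308823096, encontramos x = 0.0381667803085703.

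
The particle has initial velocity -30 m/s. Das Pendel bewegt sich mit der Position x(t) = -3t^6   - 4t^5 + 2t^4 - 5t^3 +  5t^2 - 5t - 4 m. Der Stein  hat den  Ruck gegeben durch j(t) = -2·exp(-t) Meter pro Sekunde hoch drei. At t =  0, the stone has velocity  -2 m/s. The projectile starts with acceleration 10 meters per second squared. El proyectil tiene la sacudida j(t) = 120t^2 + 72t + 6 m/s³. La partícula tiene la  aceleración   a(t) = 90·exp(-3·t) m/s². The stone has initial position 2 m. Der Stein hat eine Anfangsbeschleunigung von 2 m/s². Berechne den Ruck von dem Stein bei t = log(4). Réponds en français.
En utilisant j(t) = -2·exp(-t) et en substituant t = log(4), nous trouvons j = -1/2.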